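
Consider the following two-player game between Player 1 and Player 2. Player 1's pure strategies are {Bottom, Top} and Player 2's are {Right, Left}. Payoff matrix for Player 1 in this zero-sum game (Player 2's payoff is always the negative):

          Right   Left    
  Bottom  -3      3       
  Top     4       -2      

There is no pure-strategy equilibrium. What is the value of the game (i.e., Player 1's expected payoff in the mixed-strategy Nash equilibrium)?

For Player 1 to be willing to mix, Player 1 must be indifferent between Bottom and Top, which pins down Player 2's mix.
  Player 1's payoff to Bottom: q·(-3) + (1−q)·3 = -6q + 3
  Player 1's payoff to Top: q·4 + (1−q)·(-2) = 6q - 2
  -6q + 3 = 6q - 2  ⇒  -12q = -5  ⇒  q = 5/12.
The value is Player 1's expected payoff against this mix (using Bottom): (5/12)·(-3) + (7/12)·3 = 1/2.

v = 1/2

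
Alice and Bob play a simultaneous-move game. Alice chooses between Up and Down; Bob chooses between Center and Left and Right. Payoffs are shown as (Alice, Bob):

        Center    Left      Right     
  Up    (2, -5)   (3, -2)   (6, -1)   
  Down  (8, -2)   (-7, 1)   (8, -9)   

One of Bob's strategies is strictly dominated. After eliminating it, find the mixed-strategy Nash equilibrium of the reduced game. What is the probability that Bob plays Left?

q = 1/6

Bob's strategy Center is strictly dominated by Left: -2 > -5 and 1 > -2. Eliminate Center.
In a mixed equilibrium Alice is indifferent between Up and Down; this condition fixes q.
  Alice's payoff from Up: q·3 + (1−q)·6 = -3q + 6
  Alice's payoff from Down: q·(-7) + (1−q)·8 = -15q + 8
  -3q + 6 = -15q + 8  ⇒  12q = 2  ⇒  q = 1/6.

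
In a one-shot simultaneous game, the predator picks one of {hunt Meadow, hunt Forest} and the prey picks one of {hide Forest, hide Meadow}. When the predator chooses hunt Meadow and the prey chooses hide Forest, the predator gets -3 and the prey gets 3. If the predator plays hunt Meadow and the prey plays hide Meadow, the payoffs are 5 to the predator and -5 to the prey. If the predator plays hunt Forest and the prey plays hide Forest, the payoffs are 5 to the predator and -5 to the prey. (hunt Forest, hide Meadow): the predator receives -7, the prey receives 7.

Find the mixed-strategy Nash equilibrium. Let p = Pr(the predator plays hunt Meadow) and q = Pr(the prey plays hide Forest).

The prey's indifference between hide Forest and hide Meadow determines the predator's mixing probability p:
  the prey's expected payoff from hide Forest: p·3 + (1−p)·(-5) = 8p - 5
  the prey's expected payoff from hide Meadow: p·(-5) + (1−p)·7 = -12p + 7
  8p - 5 = -12p + 7  ⇒  20p = 12  ⇒  p = 3/5.
Set the predator's expected payoff from hunt Meadow equal to that from hunt Forest:
  the predator's expected payoff from hunt Meadow: q·(-3) + (1−q)·5 = -8q + 5
  the predator's expected payoff from hunt Forest: q·5 + (1−q)·(-7) = 12q - 7
  -8q + 5 = 12q - 7  ⇒  -20q = -12  ⇒  q = 3/5.

p = 3/5, q = 3/5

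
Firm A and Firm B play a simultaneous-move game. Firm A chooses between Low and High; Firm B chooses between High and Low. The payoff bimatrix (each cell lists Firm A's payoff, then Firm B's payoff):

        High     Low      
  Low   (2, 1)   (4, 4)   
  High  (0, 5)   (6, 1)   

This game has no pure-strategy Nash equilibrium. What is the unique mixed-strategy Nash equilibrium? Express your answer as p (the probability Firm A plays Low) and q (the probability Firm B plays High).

p = 4/7, q = 1/2

Firm A's mix must leave Firm B indifferent between High and Low.
  Firm B's payoff from High: p·1 + (1−p)·5 = -4p + 5
  Firm B's payoff from Low: p·4 + (1−p)·1 = 3p + 1
  -4p + 5 = 3p + 1  ⇒  -7p = -4  ⇒  p = 4/7.
Set Firm A's expected payoff from Low equal to that from High:
  Firm A's payoff from Low: q·2 + (1−q)·4 = -2q + 4
  Firm A's payoff from High: q·0 + (1−q)·6 = -6q + 6
  -2q + 4 = -6q + 6  ⇒  4q = 2  ⇒  q = 1/2.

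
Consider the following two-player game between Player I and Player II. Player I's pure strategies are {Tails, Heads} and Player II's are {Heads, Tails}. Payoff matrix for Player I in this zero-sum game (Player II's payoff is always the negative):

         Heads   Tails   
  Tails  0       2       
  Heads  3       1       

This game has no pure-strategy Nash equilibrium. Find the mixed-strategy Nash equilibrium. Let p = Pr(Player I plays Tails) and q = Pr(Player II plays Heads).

p = 1/2, q = 1/4

For Player II to be willing to mix, Player II must be indifferent between Heads and Tails, which pins down Player I's mix.
  Player II's payoff to Heads: p·0 + (1−p)·(-3) = 3p - 3
  Player II's payoff to Tails: p·(-2) + (1−p)·(-1) = -p - 1
  3p - 3 = -p - 1  ⇒  4p = 2  ⇒  p = 1/2.
In a mixed equilibrium Player I is indifferent between Tails and Heads; this condition fixes q.
  Player I's expected payoff from Tails: q·0 + (1−q)·2 = -2q + 2
  Player I's expected payoff from Heads: q·3 + (1−q)·1 = 2q + 1
  -2q + 2 = 2q + 1  ⇒  -4q = -1  ⇒  q = 1/4.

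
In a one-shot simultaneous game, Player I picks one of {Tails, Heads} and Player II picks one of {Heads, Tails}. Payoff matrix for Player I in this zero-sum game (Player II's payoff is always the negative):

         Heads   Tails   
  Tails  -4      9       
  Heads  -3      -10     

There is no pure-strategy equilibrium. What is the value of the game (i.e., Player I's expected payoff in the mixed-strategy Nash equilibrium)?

In a mixed equilibrium Player I is indifferent between Tails and Heads; this condition fixes q.
  Player I's payoff to Tails: q·(-4) + (1−q)·9 = -13q + 9
  Player I's payoff to Heads: q·(-3) + (1−q)·(-10) = 7q - 10
  -13q + 9 = 7q - 10  ⇒  -20q = -19  ⇒  q = 19/20.
The value is Player I's expected payoff against this mix (using Tails): (19/20)·(-4) + (1/20)·9 = -67/20.

v = -67/20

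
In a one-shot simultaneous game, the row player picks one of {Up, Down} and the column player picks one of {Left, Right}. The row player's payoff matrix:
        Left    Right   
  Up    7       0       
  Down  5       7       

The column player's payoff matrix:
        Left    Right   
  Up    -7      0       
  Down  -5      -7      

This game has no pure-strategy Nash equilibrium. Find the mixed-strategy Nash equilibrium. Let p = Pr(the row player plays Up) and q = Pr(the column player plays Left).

Set the column player's expected payoff from Left equal to that from Right:
  the column player's payoff to Left: p·(-7) + (1−p)·(-5) = -2p - 5
  the column player's payoff to Right: p·0 + (1−p)·(-7) = 7p - 7
  -2p - 5 = 7p - 7  ⇒  -9p = -2  ⇒  p = 2/9.
Set the row player's expected payoff from Up equal to that from Down:
  the row player's payoff from Up: q·7 + (1−q)·0 = 7q
  the row player's payoff from Down: q·5 + (1−q)·7 = -2q + 7
  7q = -2q + 7  ⇒  9q = 7  ⇒  q = 7/9.

p = 2/9, q = 7/9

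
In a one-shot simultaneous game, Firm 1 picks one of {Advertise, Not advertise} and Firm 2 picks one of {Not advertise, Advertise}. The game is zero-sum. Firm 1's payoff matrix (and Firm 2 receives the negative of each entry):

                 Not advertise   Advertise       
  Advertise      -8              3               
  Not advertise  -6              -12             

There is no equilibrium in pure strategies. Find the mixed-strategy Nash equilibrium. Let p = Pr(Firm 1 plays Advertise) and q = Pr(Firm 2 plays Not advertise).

Set Firm 2's expected payoff from Not advertise equal to that from Advertise:
  Firm 2's payoff from Not advertise: p·8 + (1−p)·6 = 2p + 6
  Firm 2's payoff from Advertise: p·(-3) + (1−p)·12 = -15p + 12
  2p + 6 = -15p + 12  ⇒  17p = 6  ⇒  p = 6/17.
Firm 1's indifference between Advertise and Not advertise determines Firm 2's mixing probability q:
  Firm 1's expected payoff from Advertise: q·(-8) + (1−q)·3 = -11q + 3
  Firm 1's expected payoff from Not advertise: q·(-6) + (1−q)·(-12) = 6q - 12
  -11q + 3 = 6q - 12  ⇒  -17q = -15  ⇒  q = 15/17.

p = 6/17, q = 15/17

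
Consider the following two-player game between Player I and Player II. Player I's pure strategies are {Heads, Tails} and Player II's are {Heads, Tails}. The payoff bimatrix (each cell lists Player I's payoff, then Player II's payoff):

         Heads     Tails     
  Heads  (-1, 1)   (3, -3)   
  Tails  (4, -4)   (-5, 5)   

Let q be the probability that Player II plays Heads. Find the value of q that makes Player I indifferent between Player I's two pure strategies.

For Player I to be willing to mix, Player I must be indifferent between Heads and Tails, which pins down Player II's mix.
  Player I's expected payoff from Heads: q·(-1) + (1−q)·3 = -4q + 3
  Player I's expected payoff from Tails: q·4 + (1−q)·(-5) = 9q - 5
  -4q + 3 = 9q - 5  ⇒  -13q = -8  ⇒  q = 8/13.

q = 8/13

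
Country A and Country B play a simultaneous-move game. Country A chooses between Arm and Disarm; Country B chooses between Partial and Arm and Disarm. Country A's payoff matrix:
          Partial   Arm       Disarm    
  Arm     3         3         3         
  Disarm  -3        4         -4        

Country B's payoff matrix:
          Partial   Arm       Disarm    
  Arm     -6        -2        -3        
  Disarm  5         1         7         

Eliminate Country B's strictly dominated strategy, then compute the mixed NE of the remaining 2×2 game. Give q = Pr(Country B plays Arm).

Country B's strategy Partial is strictly dominated by Disarm: -3 > -6 and 7 > 5. Eliminate Partial.
Set Country A's expected payoff from Arm equal to that from Disarm:
  Country A's payoff to Arm: q·3 + (1−q)·3 = 3
  Country A's payoff to Disarm: q·4 + (1−q)·(-4) = 8q - 4
  3 = 8q - 4  ⇒  -8q = -7  ⇒  q = 7/8.

q = 7/8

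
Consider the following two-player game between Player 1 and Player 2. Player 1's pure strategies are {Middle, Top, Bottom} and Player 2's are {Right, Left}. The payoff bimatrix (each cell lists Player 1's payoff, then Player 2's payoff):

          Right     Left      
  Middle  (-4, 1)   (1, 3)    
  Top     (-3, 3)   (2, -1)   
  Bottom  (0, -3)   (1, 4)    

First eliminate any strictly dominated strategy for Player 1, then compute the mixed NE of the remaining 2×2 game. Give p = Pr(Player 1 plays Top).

p = 7/11

Player 1's strategy Middle is strictly dominated by Top: -3 > -4 and 2 > 1. Eliminate Middle.
For Player 2 to be willing to mix, Player 2 must be indifferent between Right and Left, which pins down Player 1's mix.
  Player 2's expected payoff from Right: p·3 + (1−p)·(-3) = 6p - 3
  Player 2's expected payoff from Left: p·(-1) + (1−p)·4 = -5p + 4
  6p - 3 = -5p + 4  ⇒  11p = 7  ⇒  p = 7/11.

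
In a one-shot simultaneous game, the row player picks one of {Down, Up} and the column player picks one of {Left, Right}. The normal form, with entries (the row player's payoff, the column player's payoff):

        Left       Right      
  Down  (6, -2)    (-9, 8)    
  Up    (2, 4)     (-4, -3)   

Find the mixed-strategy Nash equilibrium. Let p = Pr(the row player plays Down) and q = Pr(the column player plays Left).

p = 7/17, q = 5/9

In a mixed equilibrium the column player is indifferent between Left and Right; this condition fixes p.
  the column player's expected payoff from Left: p·(-2) + (1−p)·4 = -6p + 4
  the column player's expected payoff from Right: p·8 + (1−p)·(-3) = 11p - 3
  -6p + 4 = 11p - 3  ⇒  -17p = -7  ⇒  p = 7/17.
Set the row player's expected payoff from Down equal to that from Up:
  the row player's payoff from Down: q·6 + (1−q)·(-9) = 15q - 9
  the row player's payoff from Up: q·2 + (1−q)·(-4) = 6q - 4
  15q - 9 = 6q - 4  ⇒  9q = 5  ⇒  q = 5/9.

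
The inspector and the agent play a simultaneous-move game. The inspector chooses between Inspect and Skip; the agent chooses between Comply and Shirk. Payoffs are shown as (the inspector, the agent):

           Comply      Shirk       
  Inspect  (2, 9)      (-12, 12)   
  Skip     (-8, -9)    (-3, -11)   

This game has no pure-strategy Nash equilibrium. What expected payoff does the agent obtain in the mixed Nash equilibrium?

The agent's indifference between Comply and Shirk determines the inspector's mixing probability p:
  the agent's payoff from Comply: p·9 + (1−p)·(-9) = 18p - 9
  the agent's payoff from Shirk: p·12 + (1−p)·(-11) = 23p - 11
  18p - 9 = 23p - 11  ⇒  -5p = -2  ⇒  p = 2/5.
At equilibrium the agent is indifferent across columns, so the agent's payoff equals the payoff from Comply: (2/5)·9 + (3/5)·(-9) = -9/5.

-9/5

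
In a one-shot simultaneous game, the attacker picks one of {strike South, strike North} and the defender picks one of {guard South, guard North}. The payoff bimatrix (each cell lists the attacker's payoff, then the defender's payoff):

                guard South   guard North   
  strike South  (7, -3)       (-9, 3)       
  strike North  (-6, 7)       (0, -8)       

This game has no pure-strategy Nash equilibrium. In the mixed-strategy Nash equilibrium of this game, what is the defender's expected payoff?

Set the defender's expected payoff from guard South equal to that from guard North:
  the defender's payoff to guard South: p·(-3) + (1−p)·7 = -10p + 7
  the defender's payoff to guard North: p·3 + (1−p)·(-8) = 11p - 8
  -10p + 7 = 11p - 8  ⇒  -21p = -15  ⇒  p = 5/7.
At equilibrium the defender is indifferent across columns, so the defender's payoff equals the payoff from guard South: (5/7)·(-3) + (2/7)·7 = -1/7.

-1/7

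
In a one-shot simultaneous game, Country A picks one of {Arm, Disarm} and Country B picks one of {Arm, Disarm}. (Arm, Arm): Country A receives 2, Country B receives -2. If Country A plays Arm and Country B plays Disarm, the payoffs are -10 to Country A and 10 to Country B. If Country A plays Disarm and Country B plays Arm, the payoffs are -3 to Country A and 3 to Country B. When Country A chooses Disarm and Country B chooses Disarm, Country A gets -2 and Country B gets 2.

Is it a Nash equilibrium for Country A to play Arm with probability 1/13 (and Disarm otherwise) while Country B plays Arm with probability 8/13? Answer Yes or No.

Check Country B's indifference given Country A's mix p = 1/13:
  payoff from Arm = 34/13; payoff from Disarm = 34/13 — equal.
Check Country A's indifference given Country B's mix q = 8/13:
  payoff from Arm = -34/13; payoff from Disarm = -34/13 — equal.
Both players are indifferent, so neither can profitably deviate.

Yes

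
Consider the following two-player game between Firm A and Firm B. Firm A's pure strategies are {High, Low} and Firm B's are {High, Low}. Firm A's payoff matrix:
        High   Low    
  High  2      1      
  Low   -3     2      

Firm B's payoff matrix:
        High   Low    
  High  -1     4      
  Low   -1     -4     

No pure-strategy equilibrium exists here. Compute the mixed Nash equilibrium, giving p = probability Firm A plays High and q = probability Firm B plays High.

For Firm B to be willing to mix, Firm B must be indifferent between High and Low, which pins down Firm A's mix.
  Firm B's payoff to High: p·(-1) + (1−p)·(-1) = -1
  Firm B's payoff to Low: p·4 + (1−p)·(-4) = 8p - 4
  -1 = 8p - 4  ⇒  -8p = -3  ⇒  p = 3/8.
In a mixed equilibrium Firm A is indifferent between High and Low; this condition fixes q.
  Firm A's expected payoff from High: q·2 + (1−q)·1 = q + 1
  Firm A's expected payoff from Low: q·(-3) + (1−q)·2 = -5q + 2
  q + 1 = -5q + 2  ⇒  6q = 1  ⇒  q = 1/6.

p = 3/8, q = 1/6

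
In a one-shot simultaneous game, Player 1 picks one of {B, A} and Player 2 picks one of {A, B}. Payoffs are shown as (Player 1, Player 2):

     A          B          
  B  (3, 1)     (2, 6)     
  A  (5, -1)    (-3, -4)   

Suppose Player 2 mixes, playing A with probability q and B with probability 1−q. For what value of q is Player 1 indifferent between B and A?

Player 2's mix must leave Player 1 indifferent between B and A.
  Player 1's payoff from B: q·3 + (1−q)·2 = q + 2
  Player 1's payoff from A: q·5 + (1−q)·(-3) = 8q - 3
  q + 2 = 8q - 3  ⇒  -7q = -5  ⇒  q = 5/7.

q = 5/7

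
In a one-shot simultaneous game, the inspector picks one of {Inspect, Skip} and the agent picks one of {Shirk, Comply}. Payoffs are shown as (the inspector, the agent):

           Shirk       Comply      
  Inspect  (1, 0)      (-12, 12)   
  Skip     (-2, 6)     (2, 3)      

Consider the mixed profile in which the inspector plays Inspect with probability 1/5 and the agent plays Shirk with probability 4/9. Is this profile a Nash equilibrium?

Given the agent's mix q = 4/9, the inspector's payoff from Inspect is -56/9 but from Skip is 2/9. The inspector strictly prefers Skip, so the inspector would not mix.
So the proposed profile is not a Nash equilibrium.

No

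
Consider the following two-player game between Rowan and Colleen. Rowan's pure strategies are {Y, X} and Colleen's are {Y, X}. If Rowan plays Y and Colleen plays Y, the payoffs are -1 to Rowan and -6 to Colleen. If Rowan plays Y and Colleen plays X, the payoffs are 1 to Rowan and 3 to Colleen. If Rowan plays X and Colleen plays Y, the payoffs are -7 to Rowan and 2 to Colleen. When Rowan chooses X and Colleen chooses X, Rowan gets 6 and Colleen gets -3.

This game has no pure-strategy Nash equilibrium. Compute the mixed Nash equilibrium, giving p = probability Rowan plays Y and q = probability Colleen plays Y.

p = 5/14, q = 5/11

Colleen's indifference between Y and X determines Rowan's mixing probability p:
  Colleen's payoff from Y: p·(-6) + (1−p)·2 = -8p + 2
  Colleen's payoff from X: p·3 + (1−p)·(-3) = 6p - 3
  -8p + 2 = 6p - 3  ⇒  -14p = -5  ⇒  p = 5/14.
In a mixed equilibrium Rowan is indifferent between Y and X; this condition fixes q.
  Rowan's expected payoff from Y: q·(-1) + (1−q)·1 = -2q + 1
  Rowan's expected payoff from X: q·(-7) + (1−q)·6 = -13q + 6
  -2q + 1 = -13q + 6  ⇒  11q = 5  ⇒  q = 5/11.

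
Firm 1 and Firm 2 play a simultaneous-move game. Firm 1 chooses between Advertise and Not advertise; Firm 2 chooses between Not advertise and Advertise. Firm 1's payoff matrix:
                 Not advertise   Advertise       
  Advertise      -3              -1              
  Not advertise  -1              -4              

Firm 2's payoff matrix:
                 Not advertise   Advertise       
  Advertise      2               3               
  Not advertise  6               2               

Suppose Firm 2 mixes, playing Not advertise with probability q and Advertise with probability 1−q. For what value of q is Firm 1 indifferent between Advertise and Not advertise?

For Firm 1 to be willing to mix, Firm 1 must be indifferent between Advertise and Not advertise, which pins down Firm 2's mix.
  Firm 1's expected payoff from Advertise: q·(-3) + (1−q)·(-1) = -2q - 1
  Firm 1's expected payoff from Not advertise: q·(-1) + (1−q)·(-4) = 3q - 4
  -2q - 1 = 3q - 4  ⇒  -5q = -3  ⇒  q = 3/5.

q = 3/5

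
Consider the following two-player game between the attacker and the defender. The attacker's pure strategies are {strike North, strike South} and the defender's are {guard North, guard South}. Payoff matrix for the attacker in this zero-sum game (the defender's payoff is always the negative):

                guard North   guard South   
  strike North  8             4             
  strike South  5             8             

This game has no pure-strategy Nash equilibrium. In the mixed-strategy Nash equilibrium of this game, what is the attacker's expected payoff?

For the attacker to be willing to mix, the attacker must be indifferent between strike North and strike South, which pins down the defender's mix.
  the attacker's payoff to strike North: q·8 + (1−q)·4 = 4q + 4
  the attacker's payoff to strike South: q·5 + (1−q)·8 = -3q + 8
  4q + 4 = -3q + 8  ⇒  7q = 4  ⇒  q = 4/7.
At equilibrium the attacker is indifferent across rows, so the attacker's payoff equals the payoff from strike North: (4/7)·8 + (3/7)·4 = 44/7.

44/7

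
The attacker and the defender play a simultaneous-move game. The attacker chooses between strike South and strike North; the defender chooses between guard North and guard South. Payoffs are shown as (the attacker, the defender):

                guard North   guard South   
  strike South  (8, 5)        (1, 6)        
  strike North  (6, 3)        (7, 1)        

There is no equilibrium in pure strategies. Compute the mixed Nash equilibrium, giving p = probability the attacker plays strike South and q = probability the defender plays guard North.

p = 2/3, q = 3/4

The defender's indifference between guard North and guard South determines the attacker's mixing probability p:
  the defender's payoff to guard North: p·5 + (1−p)·3 = 2p + 3
  the defender's payoff to guard South: p·6 + (1−p)·1 = 5p + 1
  2p + 3 = 5p + 1  ⇒  -3p = -2  ⇒  p = 2/3.
The attacker's indifference between strike South and strike North determines the defender's mixing probability q:
  the attacker's payoff from strike South: q·8 + (1−q)·1 = 7q + 1
  the attacker's payoff from strike North: q·6 + (1−q)·7 = -q + 7
  7q + 1 = -q + 7  ⇒  8q = 6  ⇒  q = 3/4.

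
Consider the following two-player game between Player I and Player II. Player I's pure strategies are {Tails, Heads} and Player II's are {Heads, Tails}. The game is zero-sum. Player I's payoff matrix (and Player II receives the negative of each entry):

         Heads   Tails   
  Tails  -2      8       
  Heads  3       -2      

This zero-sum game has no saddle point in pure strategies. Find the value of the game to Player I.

Player II's mix must leave Player I indifferent between Tails and Heads.
  Player I's payoff to Tails: q·(-2) + (1−q)·8 = -10q + 8
  Player I's payoff to Heads: q·3 + (1−q)·(-2) = 5q - 2
  -10q + 8 = 5q - 2  ⇒  -15q = -10  ⇒  q = 2/3.
The value is Player I's expected payoff against this mix (using Tails): (2/3)·(-2) + (1/3)·8 = 4/3.

v = 4/3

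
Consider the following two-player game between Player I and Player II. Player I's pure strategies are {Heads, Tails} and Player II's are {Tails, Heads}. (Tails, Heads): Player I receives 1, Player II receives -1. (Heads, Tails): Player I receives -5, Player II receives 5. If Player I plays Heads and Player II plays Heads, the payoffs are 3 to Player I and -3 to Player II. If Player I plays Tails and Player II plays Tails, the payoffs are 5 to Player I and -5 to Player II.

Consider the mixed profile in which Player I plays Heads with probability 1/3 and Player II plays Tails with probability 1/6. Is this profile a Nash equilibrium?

Check Player II's indifference given Player I's mix p = 1/3:
  payoff from Tails = -5/3; payoff from Heads = -5/3 — equal.
Check Player I's indifference given Player II's mix q = 1/6:
  payoff from Heads = 5/3; payoff from Tails = 5/3 — equal.
Both players are indifferent, so neither can profitably deviate.

Yes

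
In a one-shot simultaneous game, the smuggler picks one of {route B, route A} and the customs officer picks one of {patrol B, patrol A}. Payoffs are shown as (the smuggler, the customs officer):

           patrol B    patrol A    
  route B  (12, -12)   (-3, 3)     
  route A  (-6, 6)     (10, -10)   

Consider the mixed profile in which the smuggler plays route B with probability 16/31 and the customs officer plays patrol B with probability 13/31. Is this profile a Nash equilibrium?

Check the customs officer's indifference given the smuggler's mix p = 16/31:
  payoff from patrol B = -102/31; payoff from patrol A = -102/31 — equal.
Check the smuggler's indifference given the customs officer's mix q = 13/31:
  payoff from route B = 102/31; payoff from route A = 102/31 — equal.
Both players are indifferent, so neither can profitably deviate.

Yes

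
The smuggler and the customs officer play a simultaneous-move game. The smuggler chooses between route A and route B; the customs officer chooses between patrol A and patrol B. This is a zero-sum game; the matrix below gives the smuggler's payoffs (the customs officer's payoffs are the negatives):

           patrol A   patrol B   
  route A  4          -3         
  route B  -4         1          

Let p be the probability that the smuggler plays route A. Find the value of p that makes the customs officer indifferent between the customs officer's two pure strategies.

p = 5/12

Set the customs officer's expected payoff from patrol A equal to that from patrol B:
  the customs officer's payoff to patrol A: p·(-4) + (1−p)·4 = -8p + 4
  the customs officer's payoff to patrol B: p·3 + (1−p)·(-1) = 4p - 1
  -8p + 4 = 4p - 1  ⇒  -12p = -5  ⇒  p = 5/12.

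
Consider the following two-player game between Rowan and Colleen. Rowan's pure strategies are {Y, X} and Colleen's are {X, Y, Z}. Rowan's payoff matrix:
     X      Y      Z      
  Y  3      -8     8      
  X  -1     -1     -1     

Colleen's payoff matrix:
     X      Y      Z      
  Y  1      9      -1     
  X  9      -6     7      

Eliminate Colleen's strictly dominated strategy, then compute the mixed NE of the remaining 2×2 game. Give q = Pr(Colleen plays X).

Colleen's strategy Z is strictly dominated by X: 1 > -1 and 9 > 7. Eliminate Z.
Rowan's indifference between Y and X determines Colleen's mixing probability q:
  Rowan's expected payoff from Y: q·3 + (1−q)·(-8) = 11q - 8
  Rowan's expected payoff from X: q·(-1) + (1−q)·(-1) = -1
  11q - 8 = -1  ⇒  11q = 7  ⇒  q = 7/11.

q = 7/11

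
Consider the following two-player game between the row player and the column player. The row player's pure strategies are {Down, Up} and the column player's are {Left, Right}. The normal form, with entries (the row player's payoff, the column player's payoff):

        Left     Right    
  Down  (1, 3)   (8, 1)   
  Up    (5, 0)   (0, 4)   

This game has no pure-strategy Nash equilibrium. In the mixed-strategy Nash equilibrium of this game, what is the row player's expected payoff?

10/3

In a mixed equilibrium the row player is indifferent between Down and Up; this condition fixes q.
  the row player's payoff from Down: q·1 + (1−q)·8 = -7q + 8
  the row player's payoff from Up: q·5 + (1−q)·0 = 5q
  -7q + 8 = 5q  ⇒  -12q = -8  ⇒  q = 2/3.
At equilibrium the row player is indifferent across rows, so the row player's payoff equals the payoff from Down: (2/3)·1 + (1/3)·8 = 10/3.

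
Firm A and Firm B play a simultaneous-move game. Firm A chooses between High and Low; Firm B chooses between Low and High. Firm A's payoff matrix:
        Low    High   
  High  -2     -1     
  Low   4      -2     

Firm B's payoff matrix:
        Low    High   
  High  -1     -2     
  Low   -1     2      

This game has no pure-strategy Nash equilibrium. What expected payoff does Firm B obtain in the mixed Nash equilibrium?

Set Firm B's expected payoff from Low equal to that from High:
  Firm B's payoff to Low: p·(-1) + (1−p)·(-1) = -1
  Firm B's payoff to High: p·(-2) + (1−p)·2 = -4p + 2
  -1 = -4p + 2  ⇒  4p = 3  ⇒  p = 3/4.
At equilibrium Firm B is indifferent across columns, so Firm B's payoff equals the payoff from Low: (3/4)·(-1) + (1/4)·(-1) = -1.

-1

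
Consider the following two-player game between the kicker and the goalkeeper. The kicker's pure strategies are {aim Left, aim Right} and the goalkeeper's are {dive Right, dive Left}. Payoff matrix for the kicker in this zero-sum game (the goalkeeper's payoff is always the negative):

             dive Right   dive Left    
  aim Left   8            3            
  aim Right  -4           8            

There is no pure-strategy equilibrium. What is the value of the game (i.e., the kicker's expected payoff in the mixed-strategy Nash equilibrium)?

v = 76/17

Set the kicker's expected payoff from aim Left equal to that from aim Right:
  the kicker's payoff to aim Left: q·8 + (1−q)·3 = 5q + 3
  the kicker's payoff to aim Right: q·(-4) + (1−q)·8 = -12q + 8
  5q + 3 = -12q + 8  ⇒  17q = 5  ⇒  q = 5/17.
The value is the kicker's expected payoff against this mix (using aim Left): (5/17)·8 + (12/17)·3 = 76/17.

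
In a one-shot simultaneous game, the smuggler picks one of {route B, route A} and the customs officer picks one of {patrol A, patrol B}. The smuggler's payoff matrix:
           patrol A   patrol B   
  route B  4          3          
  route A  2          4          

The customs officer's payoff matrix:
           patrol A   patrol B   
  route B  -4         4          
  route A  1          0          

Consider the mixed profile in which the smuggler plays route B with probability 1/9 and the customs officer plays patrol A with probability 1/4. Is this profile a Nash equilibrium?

No

Given the customs officer's mix q = 1/4, the smuggler's payoff from route B is 13/4 but from route A is 7/2. The smuggler strictly prefers route A, so the smuggler would not mix.
So the proposed profile is not a Nash equilibrium.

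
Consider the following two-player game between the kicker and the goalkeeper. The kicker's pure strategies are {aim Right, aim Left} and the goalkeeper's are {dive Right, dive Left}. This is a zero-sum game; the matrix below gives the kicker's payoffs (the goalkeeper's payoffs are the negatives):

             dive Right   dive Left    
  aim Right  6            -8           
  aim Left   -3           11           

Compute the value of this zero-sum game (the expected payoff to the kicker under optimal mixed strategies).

v = 3/2

In a mixed equilibrium the kicker is indifferent between aim Right and aim Left; this condition fixes q.
  the kicker's payoff from aim Right: q·6 + (1−q)·(-8) = 14q - 8
  the kicker's payoff from aim Left: q·(-3) + (1−q)·11 = -14q + 11
  14q - 8 = -14q + 11  ⇒  28q = 19  ⇒  q = 19/28.
The value is the kicker's expected payoff against this mix (using aim Right): (19/28)·6 + (9/28)·(-8) = 3/2.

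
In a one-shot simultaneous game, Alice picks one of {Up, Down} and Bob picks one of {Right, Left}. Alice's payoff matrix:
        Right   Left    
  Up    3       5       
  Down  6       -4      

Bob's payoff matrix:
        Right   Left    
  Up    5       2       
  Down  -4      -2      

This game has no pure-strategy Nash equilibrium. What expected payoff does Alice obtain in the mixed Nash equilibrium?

Set Alice's expected payoff from Up equal to that from Down:
  Alice's payoff from Up: q·3 + (1−q)·5 = -2q + 5
  Alice's payoff from Down: q·6 + (1−q)·(-4) = 10q - 4
  -2q + 5 = 10q - 4  ⇒  -12q = -9  ⇒  q = 3/4.
At equilibrium Alice is indifferent across rows, so Alice's payoff equals the payoff from Up: (3/4)·3 + (1/4)·5 = 7/2.

7/2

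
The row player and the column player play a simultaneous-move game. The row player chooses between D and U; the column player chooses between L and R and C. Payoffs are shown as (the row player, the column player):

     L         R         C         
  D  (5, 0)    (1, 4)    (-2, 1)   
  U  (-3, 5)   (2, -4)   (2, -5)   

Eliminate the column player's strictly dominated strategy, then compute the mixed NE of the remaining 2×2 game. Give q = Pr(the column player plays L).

q = 1/9

The column player's strategy C is strictly dominated by R: 4 > 1 and -4 > -5. Eliminate C.
Set the row player's expected payoff from D equal to that from U:
  the row player's payoff to D: q·5 + (1−q)·1 = 4q + 1
  the row player's payoff to U: q·(-3) + (1−q)·2 = -5q + 2
  4q + 1 = -5q + 2  ⇒  9q = 1  ⇒  q = 1/9.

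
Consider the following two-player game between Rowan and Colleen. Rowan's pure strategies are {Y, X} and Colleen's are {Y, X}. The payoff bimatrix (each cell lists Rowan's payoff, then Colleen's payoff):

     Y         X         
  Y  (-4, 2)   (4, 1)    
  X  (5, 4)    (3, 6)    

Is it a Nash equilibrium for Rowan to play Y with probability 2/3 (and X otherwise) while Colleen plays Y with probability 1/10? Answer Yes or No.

Yes

Check Colleen's indifference given Rowan's mix p = 2/3:
  payoff from Y = 8/3; payoff from X = 8/3 — equal.
Check Rowan's indifference given Colleen's mix q = 1/10:
  payoff from Y = 16/5; payoff from X = 16/5 — equal.
Both players are indifferent, so neither can profitably deviate.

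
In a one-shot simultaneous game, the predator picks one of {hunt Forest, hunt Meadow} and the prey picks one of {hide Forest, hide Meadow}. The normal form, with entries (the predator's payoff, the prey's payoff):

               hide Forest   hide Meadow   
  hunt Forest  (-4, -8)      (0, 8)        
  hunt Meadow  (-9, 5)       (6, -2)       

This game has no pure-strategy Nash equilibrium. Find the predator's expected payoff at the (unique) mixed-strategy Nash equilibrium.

-24/11

For the predator to be willing to mix, the predator must be indifferent between hunt Forest and hunt Meadow, which pins down the prey's mix.
  the predator's expected payoff from hunt Forest: q·(-4) + (1−q)·0 = -4q
  the predator's expected payoff from hunt Meadow: q·(-9) + (1−q)·6 = -15q + 6
  -4q = -15q + 6  ⇒  11q = 6  ⇒  q = 6/11.
At equilibrium the predator is indifferent across rows, so the predator's payoff equals the payoff from hunt Forest: (6/11)·(-4) + (5/11)·0 = -24/11.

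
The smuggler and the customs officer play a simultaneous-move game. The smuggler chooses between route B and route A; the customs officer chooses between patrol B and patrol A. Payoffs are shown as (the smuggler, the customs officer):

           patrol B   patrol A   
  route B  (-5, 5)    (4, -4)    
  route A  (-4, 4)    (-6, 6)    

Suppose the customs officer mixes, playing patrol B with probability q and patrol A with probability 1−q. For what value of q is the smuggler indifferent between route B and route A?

The smuggler's indifference between route B and route A determines the customs officer's mixing probability q:
  the smuggler's expected payoff from route B: q·(-5) + (1−q)·4 = -9q + 4
  the smuggler's expected payoff from route A: q·(-4) + (1−q)·(-6) = 2q - 6
  -9q + 4 = 2q - 6  ⇒  -11q = -10  ⇒  q = 10/11.

q = 10/11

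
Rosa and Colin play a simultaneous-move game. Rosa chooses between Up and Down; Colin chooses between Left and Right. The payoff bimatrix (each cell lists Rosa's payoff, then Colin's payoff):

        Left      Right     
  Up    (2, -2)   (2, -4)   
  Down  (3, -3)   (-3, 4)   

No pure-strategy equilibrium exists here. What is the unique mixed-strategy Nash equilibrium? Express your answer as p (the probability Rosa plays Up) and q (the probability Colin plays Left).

For Colin to be willing to mix, Colin must be indifferent between Left and Right, which pins down Rosa's mix.
  Colin's payoff from Left: p·(-2) + (1−p)·(-3) = p - 3
  Colin's payoff from Right: p·(-4) + (1−p)·4 = -8p + 4
  p - 3 = -8p + 4  ⇒  9p = 7  ⇒  p = 7/9.
In a mixed equilibrium Rosa is indifferent between Up and Down; this condition fixes q.
  Rosa's expected payoff from Up: q·2 + (1−q)·2 = 2
  Rosa's expected payoff from Down: q·3 + (1−q)·(-3) = 6q - 3
  2 = 6q - 3  ⇒  -6q = -5  ⇒  q = 5/6.

p = 7/9, q = 5/6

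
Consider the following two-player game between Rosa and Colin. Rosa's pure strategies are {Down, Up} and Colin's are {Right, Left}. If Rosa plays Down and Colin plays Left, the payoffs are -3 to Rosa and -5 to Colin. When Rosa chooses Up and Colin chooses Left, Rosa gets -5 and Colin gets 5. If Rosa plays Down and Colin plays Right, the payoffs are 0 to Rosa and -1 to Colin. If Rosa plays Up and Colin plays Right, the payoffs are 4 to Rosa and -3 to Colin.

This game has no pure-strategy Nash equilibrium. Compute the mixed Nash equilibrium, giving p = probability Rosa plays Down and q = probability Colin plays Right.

Colin's indifference between Right and Left determines Rosa's mixing probability p:
  Colin's payoff to Right: p·(-1) + (1−p)·(-3) = 2p - 3
  Colin's payoff to Left: p·(-5) + (1−p)·5 = -10p + 5
  2p - 3 = -10p + 5  ⇒  12p = 8  ⇒  p = 2/3.
Rosa's indifference between Down and Up determines Colin's mixing probability q:
  Rosa's expected payoff from Down: q·0 + (1−q)·(-3) = 3q - 3
  Rosa's expected payoff from Up: q·4 + (1−q)·(-5) = 9q - 5
  3q - 3 = 9q - 5  ⇒  -6q = -2  ⇒  q = 1/3.

p = 2/3, q = 1/3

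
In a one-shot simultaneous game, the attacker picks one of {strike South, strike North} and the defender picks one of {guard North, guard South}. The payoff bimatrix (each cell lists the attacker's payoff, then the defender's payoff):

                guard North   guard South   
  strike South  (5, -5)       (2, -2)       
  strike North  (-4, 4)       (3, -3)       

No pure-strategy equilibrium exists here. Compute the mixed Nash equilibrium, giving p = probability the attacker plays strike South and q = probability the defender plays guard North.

p = 7/10, q = 1/10

In a mixed equilibrium the defender is indifferent between guard North and guard South; this condition fixes p.
  the defender's payoff from guard North: p·(-5) + (1−p)·4 = -9p + 4
  the defender's payoff from guard South: p·(-2) + (1−p)·(-3) = p - 3
  -9p + 4 = p - 3  ⇒  -10p = -7  ⇒  p = 7/10.
In a mixed equilibrium the attacker is indifferent between strike South and strike North; this condition fixes q.
  the attacker's expected payoff from strike South: q·5 + (1−q)·2 = 3q + 2
  the attacker's expected payoff from strike North: q·(-4) + (1−q)·3 = -7q + 3
  3q + 2 = -7q + 3  ⇒  10q = 1  ⇒  q = 1/10.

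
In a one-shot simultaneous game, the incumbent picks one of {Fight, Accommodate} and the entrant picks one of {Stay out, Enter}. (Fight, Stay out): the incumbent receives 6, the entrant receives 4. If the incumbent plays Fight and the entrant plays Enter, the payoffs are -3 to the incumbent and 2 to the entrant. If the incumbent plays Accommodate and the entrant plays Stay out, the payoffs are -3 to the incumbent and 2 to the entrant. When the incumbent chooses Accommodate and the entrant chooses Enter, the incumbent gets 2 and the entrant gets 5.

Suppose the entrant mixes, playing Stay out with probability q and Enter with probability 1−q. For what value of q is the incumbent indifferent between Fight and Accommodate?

The incumbent's indifference between Fight and Accommodate determines the entrant's mixing probability q:
  the incumbent's payoff from Fight: q·6 + (1−q)·(-3) = 9q - 3
  the incumbent's payoff from Accommodate: q·(-3) + (1−q)·2 = -5q + 2
  9q - 3 = -5q + 2  ⇒  14q = 5  ⇒  q = 5/14.

q = 5/14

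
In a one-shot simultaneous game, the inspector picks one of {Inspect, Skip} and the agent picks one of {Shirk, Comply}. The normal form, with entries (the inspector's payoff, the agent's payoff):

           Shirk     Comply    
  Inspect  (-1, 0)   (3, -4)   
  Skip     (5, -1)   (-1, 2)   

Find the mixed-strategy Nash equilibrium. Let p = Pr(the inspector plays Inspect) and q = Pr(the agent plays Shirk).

For the agent to be willing to mix, the agent must be indifferent between Shirk and Comply, which pins down the inspector's mix.
  the agent's payoff from Shirk: p·0 + (1−p)·(-1) = p - 1
  the agent's payoff from Comply: p·(-4) + (1−p)·2 = -6p + 2
  p - 1 = -6p + 2  ⇒  7p = 3  ⇒  p = 3/7.
For the inspector to be willing to mix, the inspector must be indifferent between Inspect and Skip, which pins down the agent's mix.
  the inspector's payoff from Inspect: q·(-1) + (1−q)·3 = -4q + 3
  the inspector's payoff from Skip: q·5 + (1−q)·(-1) = 6q - 1
  -4q + 3 = 6q - 1  ⇒  -10q = -4  ⇒  q = 2/5.

p = 3/7, q = 2/5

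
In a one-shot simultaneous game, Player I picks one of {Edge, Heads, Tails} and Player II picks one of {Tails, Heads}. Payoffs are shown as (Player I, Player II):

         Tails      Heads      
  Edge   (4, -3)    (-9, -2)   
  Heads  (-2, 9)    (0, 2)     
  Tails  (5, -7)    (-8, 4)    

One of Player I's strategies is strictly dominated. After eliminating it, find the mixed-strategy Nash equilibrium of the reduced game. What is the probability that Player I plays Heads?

Player I's strategy Edge is strictly dominated by Tails: 5 > 4 and -8 > -9. Eliminate Edge.
Player II's indifference between Tails and Heads determines Player I's mixing probability p:
  Player II's payoff from Tails: p·9 + (1−p)·(-7) = 16p - 7
  Player II's payoff from Heads: p·2 + (1−p)·4 = -2p + 4
  16p - 7 = -2p + 4  ⇒  18p = 11  ⇒  p = 11/18.

p = 11/18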